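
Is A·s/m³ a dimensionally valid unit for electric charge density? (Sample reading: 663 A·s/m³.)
Yes

electric charge density has SI base units: A * s / m^3
A·s/m³ reduces to the same SI base units, so it is a valid unit for electric charge density.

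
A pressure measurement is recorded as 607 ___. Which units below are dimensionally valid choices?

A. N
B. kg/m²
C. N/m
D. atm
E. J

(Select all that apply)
D

pressure has SI base units: kg / (m * s^2)

Checking each option against kg / (m * s^2):
  A. N: ✗ does not match
  B. kg/m²: ✗ does not match
  C. N/m: ✗ does not match
  D. atm: ✓ matches
  E. J: ✗ does not match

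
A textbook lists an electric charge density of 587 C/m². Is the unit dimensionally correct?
No

electric charge density has SI base units: A * s / m^3
C/m² does NOT reduce to A * s / m^3; a valid unit for electric charge density would be e.g. C/m³.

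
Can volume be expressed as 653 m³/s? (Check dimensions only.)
No

volume has SI base units: m^3
m³/s does NOT reduce to m^3; a valid unit for volume would be e.g. m³.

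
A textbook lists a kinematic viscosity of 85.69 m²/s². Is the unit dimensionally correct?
No

kinematic viscosity has SI base units: m^2 / s
m²/s² does NOT reduce to m^2 / s; a valid unit for kinematic viscosity would be e.g. m²/s.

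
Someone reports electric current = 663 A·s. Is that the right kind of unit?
No

electric current has SI base units: A
A·s does NOT reduce to A; a valid unit for electric current would be e.g. A.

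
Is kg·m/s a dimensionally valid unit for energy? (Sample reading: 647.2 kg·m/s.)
No

energy has SI base units: kg * m^2 / s^2
kg·m/s does NOT reduce to kg * m^2 / s^2; a valid unit for energy would be e.g. J.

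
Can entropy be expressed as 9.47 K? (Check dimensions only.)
No

entropy has SI base units: kg * m^2 / (s^2 * K)
K does NOT reduce to kg * m^2 / (s^2 * K); a valid unit for entropy would be e.g. J/K.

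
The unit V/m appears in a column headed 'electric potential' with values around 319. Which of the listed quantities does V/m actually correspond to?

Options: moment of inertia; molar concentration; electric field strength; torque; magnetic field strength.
electric field strength

electric potential should have units dimensionally equivalent to kg * m^2 / (A * s^3) (e.g. V).
The given unit 'V/m' reduces to kg * m / (A * s^3). Of the listed options, that is the dimensionality of electric field strength.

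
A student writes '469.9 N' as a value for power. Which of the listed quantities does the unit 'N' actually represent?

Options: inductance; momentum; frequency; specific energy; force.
force

power should have units dimensionally equivalent to kg * m^2 / s^3 (e.g. W).
The given unit 'N' reduces to kg * m / s^2. Of the listed options, that is the dimensionality of force.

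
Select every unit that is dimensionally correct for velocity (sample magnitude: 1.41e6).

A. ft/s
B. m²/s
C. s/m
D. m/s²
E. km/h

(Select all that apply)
A, E

velocity has SI base units: m / s

Checking each option against m / s:
  A. ft/s: ✓ matches
  B. m²/s: ✗ does not match
  C. s/m: ✗ does not match
  D. m/s²: ✗ does not match
  E. km/h: ✓ matches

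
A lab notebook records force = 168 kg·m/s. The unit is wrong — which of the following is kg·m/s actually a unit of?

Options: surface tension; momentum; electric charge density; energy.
momentum

force should have units dimensionally equivalent to kg * m / s^2 (e.g. N).
The given unit 'kg·m/s' reduces to kg * m / s. Of the listed options, that is the dimensionality of momentum.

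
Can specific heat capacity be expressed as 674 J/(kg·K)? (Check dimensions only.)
Yes

specific heat capacity has SI base units: m^2 / (s^2 * K)
J/(kg·K) reduces to the same SI base units, so it is a valid unit for specific heat capacity.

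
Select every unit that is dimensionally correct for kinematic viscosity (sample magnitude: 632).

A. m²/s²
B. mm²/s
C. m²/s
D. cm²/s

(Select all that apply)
B, C, D

kinematic viscosity has SI base units: m^2 / s

Checking each option against m^2 / s:
  A. m²/s²: ✗ does not match
  B. mm²/s: ✓ matches
  C. m²/s: ✓ matches
  D. cm²/s: ✓ matches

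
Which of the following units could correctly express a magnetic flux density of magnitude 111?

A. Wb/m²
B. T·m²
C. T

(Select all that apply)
A, C

magnetic flux density has SI base units: kg / (A * s^2)

Checking each option against kg / (A * s^2):
  A. Wb/m²: ✓ matches
  B. T·m²: ✗ does not match
  C. T: ✓ matches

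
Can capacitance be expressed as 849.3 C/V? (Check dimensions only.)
Yes

capacitance has SI base units: A^2 * s^4 / (kg * m^2)
C/V reduces to the same SI base units, so it is a valid unit for capacitance.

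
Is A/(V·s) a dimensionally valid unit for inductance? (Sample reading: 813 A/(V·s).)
No

inductance has SI base units: kg * m^2 / (A^2 * s^2)
A/(V·s) does NOT reduce to kg * m^2 / (A^2 * s^2); a valid unit for inductance would be e.g. H.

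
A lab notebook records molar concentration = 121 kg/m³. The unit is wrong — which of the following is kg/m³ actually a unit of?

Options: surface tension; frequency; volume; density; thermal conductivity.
density

molar concentration should have units dimensionally equivalent to mol / m^3 (e.g. mol/m³).
The given unit 'kg/m³' reduces to kg / m^3. Of the listed options, that is the dimensionality of density.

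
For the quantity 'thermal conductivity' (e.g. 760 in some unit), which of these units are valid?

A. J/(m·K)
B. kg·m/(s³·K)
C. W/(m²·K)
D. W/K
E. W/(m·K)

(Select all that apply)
B, E

thermal conductivity has SI base units: kg * m / (s^3 * K)

Checking each option against kg * m / (s^3 * K):
  A. J/(m·K): ✗ does not match
  B. kg·m/(s³·K): ✓ matches
  C. W/(m²·K): ✗ does not match
  D. W/K: ✗ does not match
  E. W/(m·K): ✓ matches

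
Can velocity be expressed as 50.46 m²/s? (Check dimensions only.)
No

velocity has SI base units: m / s
m²/s does NOT reduce to m / s; a valid unit for velocity would be e.g. m/s.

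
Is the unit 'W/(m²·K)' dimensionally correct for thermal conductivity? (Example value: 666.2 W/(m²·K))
No

thermal conductivity has SI base units: kg * m / (s^3 * K)
W/(m²·K) does NOT reduce to kg * m / (s^3 * K); a valid unit for thermal conductivity would be e.g. W/(m·K).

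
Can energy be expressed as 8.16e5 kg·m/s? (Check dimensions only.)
No

energy has SI base units: kg * m^2 / s^2
kg·m/s does NOT reduce to kg * m^2 / s^2; a valid unit for energy would be e.g. J.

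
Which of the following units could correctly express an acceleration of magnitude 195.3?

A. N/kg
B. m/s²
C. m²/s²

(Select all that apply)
A, B

acceleration has SI base units: m / s^2

Checking each option against m / s^2:
  A. N/kg: ✓ matches
  B. m/s²: ✓ matches
  C. m²/s²: ✗ does not match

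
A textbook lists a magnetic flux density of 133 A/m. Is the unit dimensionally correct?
No

magnetic flux density has SI base units: kg / (A * s^2)
A/m does NOT reduce to kg / (A * s^2); a valid unit for magnetic flux density would be e.g. T.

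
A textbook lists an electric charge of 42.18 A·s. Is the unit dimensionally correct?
Yes

electric charge has SI base units: A * s
A·s reduces to the same SI base units, so it is a valid unit for electric charge.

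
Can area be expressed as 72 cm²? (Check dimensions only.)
Yes

area has SI base units: m^2
cm² reduces to the same SI base units, so it is a valid unit for area.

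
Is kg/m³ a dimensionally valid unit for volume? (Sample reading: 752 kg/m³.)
No

volume has SI base units: m^3
kg/m³ does NOT reduce to m^3; a valid unit for volume would be e.g. m³.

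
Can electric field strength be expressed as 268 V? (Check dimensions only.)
No

electric field strength has SI base units: kg * m / (A * s^3)
V does NOT reduce to kg * m / (A * s^3); a valid unit for electric field strength would be e.g. V/m.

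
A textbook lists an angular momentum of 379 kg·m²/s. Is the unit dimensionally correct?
Yes

angular momentum has SI base units: kg * m^2 / s
kg·m²/s reduces to the same SI base units, so it is a valid unit for angular momentum.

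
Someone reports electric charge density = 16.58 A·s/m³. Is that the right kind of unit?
Yes

electric charge density has SI base units: A * s / m^3
A·s/m³ reduces to the same SI base units, so it is a valid unit for electric charge density.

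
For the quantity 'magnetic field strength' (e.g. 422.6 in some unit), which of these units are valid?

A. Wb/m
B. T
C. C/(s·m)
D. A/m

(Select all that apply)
C, D

magnetic field strength has SI base units: A / m

Checking each option against A / m:
  A. Wb/m: ✗ does not match
  B. T: ✗ does not match
  C. C/(s·m): ✓ matches
  D. A/m: ✓ matches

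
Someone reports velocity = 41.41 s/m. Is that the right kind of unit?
No

velocity has SI base units: m / s
s/m does NOT reduce to m / s; a valid unit for velocity would be e.g. m/s.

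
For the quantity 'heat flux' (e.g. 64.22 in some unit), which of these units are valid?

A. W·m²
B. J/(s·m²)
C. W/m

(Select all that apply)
B

heat flux has SI base units: kg / s^3

Checking each option against kg / s^3:
  A. W·m²: ✗ does not match
  B. J/(s·m²): ✓ matches
  C. W/m: ✗ does not match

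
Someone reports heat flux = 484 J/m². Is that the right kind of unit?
No

heat flux has SI base units: kg / s^3
J/m² does NOT reduce to kg / s^3; a valid unit for heat flux would be e.g. W/m².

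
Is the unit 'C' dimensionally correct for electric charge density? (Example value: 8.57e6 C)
No

electric charge density has SI base units: A * s / m^3
C does NOT reduce to A * s / m^3; a valid unit for electric charge density would be e.g. C/m³.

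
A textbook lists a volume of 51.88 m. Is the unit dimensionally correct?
No

volume has SI base units: m^3
m does NOT reduce to m^3; a valid unit for volume would be e.g. m³.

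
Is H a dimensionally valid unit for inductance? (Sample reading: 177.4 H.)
Yes

inductance has SI base units: kg * m^2 / (A^2 * s^2)
H reduces to the same SI base units, so it is a valid unit for inductance.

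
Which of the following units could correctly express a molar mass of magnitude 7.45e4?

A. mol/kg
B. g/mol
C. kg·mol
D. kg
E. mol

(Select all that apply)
B

molar mass has SI base units: kg / mol

Checking each option against kg / mol:
  A. mol/kg: ✗ does not match
  B. g/mol: ✓ matches
  C. kg·mol: ✗ does not match
  D. kg: ✗ does not match
  E. mol: ✗ does not match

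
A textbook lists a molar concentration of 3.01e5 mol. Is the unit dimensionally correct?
No

molar concentration has SI base units: mol / m^3
mol does NOT reduce to mol / m^3; a valid unit for molar concentration would be e.g. mol/m³.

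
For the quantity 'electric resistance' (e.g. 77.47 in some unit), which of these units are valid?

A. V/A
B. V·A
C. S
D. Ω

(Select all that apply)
A, D

electric resistance has SI base units: kg * m^2 / (A^2 * s^3)

Checking each option against kg * m^2 / (A^2 * s^3):
  A. V/A: ✓ matches
  B. V·A: ✗ does not match
  C. S: ✗ does not match
  D. Ω: ✓ matches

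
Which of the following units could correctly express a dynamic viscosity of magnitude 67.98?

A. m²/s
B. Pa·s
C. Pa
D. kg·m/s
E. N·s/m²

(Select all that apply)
B, E

dynamic viscosity has SI base units: kg / (m * s)

Checking each option against kg / (m * s):
  A. m²/s: ✗ does not match
  B. Pa·s: ✓ matches
  C. Pa: ✗ does not match
  D. kg·m/s: ✗ does not match
  E. N·s/m²: ✓ matches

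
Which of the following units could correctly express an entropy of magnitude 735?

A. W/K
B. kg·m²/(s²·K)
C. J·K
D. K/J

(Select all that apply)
B

entropy has SI base units: kg * m^2 / (s^2 * K)

Checking each option against kg * m^2 / (s^2 * K):
  A. W/K: ✗ does not match
  B. kg·m²/(s²·K): ✓ matches
  C. J·K: ✗ does not match
  D. K/J: ✗ does not match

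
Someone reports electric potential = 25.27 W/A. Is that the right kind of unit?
Yes

electric potential has SI base units: kg * m^2 / (A * s^3)
W/A reduces to the same SI base units, so it is a valid unit for electric potential.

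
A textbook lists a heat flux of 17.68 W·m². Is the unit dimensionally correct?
No

heat flux has SI base units: kg / s^3
W·m² does NOT reduce to kg / s^3; a valid unit for heat flux would be e.g. W/m².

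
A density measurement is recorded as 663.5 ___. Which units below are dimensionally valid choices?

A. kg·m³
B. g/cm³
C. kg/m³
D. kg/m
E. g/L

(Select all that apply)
B, C, E

density has SI base units: kg / m^3

Checking each option against kg / m^3:
  A. kg·m³: ✗ does not match
  B. g/cm³: ✓ matches
  C. kg/m³: ✓ matches
  D. kg/m: ✗ does not match
  E. g/L: ✓ matches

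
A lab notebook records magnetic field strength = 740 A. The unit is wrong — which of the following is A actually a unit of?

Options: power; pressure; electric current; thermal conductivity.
electric current

magnetic field strength should have units dimensionally equivalent to A / m (e.g. A/m).
The given unit 'A' reduces to A. Of the listed options, that is the dimensionality of electric current.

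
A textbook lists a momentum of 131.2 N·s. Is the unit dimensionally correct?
Yes

momentum has SI base units: kg * m / s
N·s reduces to the same SI base units, so it is a valid unit for momentum.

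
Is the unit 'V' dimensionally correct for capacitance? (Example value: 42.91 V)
No

capacitance has SI base units: A^2 * s^4 / (kg * m^2)
V does NOT reduce to A^2 * s^4 / (kg * m^2); a valid unit for capacitance would be e.g. F.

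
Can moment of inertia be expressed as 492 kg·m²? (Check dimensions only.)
Yes

moment of inertia has SI base units: kg * m^2
kg·m² reduces to the same SI base units, so it is a valid unit for moment of inertia.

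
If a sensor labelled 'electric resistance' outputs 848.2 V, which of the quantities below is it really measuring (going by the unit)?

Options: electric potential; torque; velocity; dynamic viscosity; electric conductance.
electric potential

electric resistance should have units dimensionally equivalent to kg * m^2 / (A^2 * s^3) (e.g. Ω).
The given unit 'V' reduces to kg * m^2 / (A * s^3). Of the listed options, that is the dimensionality of electric potential.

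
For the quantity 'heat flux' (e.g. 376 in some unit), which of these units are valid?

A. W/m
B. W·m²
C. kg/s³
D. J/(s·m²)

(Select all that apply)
C, D

heat flux has SI base units: kg / s^3

Checking each option against kg / s^3:
  A. W/m: ✗ does not match
  B. W·m²: ✗ does not match
  C. kg/s³: ✓ matches
  D. J/(s·m²): ✓ matches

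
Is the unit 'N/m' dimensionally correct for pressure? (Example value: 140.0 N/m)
No

pressure has SI base units: kg / (m * s^2)
N/m does NOT reduce to kg / (m * s^2); a valid unit for pressure would be e.g. Pa.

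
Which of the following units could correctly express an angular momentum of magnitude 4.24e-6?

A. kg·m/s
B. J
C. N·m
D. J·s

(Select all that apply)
D

angular momentum has SI base units: kg * m^2 / s

Checking each option against kg * m^2 / s:
  A. kg·m/s: ✗ does not match
  B. J: ✗ does not match
  C. N·m: ✗ does not match
  D. J·s: ✓ matches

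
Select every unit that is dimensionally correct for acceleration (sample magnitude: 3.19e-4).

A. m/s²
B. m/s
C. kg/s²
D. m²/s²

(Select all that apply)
A

acceleration has SI base units: m / s^2

Checking each option against m / s^2:
  A. m/s²: ✓ matches
  B. m/s: ✗ does not match
  C. kg/s²: ✗ does not match
  D. m²/s²: ✗ does not match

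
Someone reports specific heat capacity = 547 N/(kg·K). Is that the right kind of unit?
No

specific heat capacity has SI base units: m^2 / (s^2 * K)
N/(kg·K) does NOT reduce to m^2 / (s^2 * K); a valid unit for specific heat capacity would be e.g. J/(kg·K).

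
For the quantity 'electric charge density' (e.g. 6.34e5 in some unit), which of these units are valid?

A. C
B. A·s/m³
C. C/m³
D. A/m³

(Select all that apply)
B, C

electric charge density has SI base units: A * s / m^3

Checking each option against A * s / m^3:
  A. C: ✗ does not match
  B. A·s/m³: ✓ matches
  C. C/m³: ✓ matches
  D. A/m³: ✗ does not match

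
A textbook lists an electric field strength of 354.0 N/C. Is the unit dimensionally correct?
Yes

electric field strength has SI base units: kg * m / (A * s^3)
N/C reduces to the same SI base units, so it is a valid unit for electric field strength.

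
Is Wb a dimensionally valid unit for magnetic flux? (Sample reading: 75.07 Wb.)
Yes

magnetic flux has SI base units: kg * m^2 / (A * s^2)
Wb reduces to the same SI base units, so it is a valid unit for magnetic flux.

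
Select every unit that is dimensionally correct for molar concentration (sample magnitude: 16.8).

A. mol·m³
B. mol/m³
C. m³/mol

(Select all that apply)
B

molar concentration has SI base units: mol / m^3

Checking each option against mol / m^3:
  A. mol·m³: ✗ does not match
  B. mol/m³: ✓ matches
  C. m³/mol: ✗ does not match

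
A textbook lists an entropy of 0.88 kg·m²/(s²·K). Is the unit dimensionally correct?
Yes

entropy has SI base units: kg * m^2 / (s^2 * K)
kg·m²/(s²·K) reduces to the same SI base units, so it is a valid unit for entropy.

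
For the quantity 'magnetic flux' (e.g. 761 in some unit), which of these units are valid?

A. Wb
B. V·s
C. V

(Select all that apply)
A, B

magnetic flux has SI base units: kg * m^2 / (A * s^2)

Checking each option against kg * m^2 / (A * s^2):
  A. Wb: ✓ matches
  B. V·s: ✓ matches
  C. V: ✗ does not match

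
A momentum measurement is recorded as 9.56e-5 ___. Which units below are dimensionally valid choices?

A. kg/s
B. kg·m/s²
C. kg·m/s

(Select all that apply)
C

momentum has SI base units: kg * m / s

Checking each option against kg * m / s:
  A. kg/s: ✗ does not match
  B. kg·m/s²: ✗ does not match
  C. kg·m/s: ✓ matches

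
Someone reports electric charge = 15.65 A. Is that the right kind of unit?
No

electric charge has SI base units: A * s
A does NOT reduce to A * s; a valid unit for electric charge would be e.g. C.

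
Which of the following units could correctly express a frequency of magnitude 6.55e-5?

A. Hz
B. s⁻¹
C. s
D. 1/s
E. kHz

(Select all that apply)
A, B, D, E

frequency has SI base units: 1 / s

Checking each option against 1 / s:
  A. Hz: ✓ matches
  B. s⁻¹: ✓ matches
  C. s: ✗ does not match
  D. 1/s: ✓ matches
  E. kHz: ✓ matches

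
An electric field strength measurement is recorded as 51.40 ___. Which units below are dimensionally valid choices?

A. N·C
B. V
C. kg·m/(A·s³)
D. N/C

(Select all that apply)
C, D

electric field strength has SI base units: kg * m / (A * s^3)

Checking each option against kg * m / (A * s^3):
  A. N·C: ✗ does not match
  B. V: ✗ does not match
  C. kg·m/(A·s³): ✓ matches
  D. N/C: ✓ matches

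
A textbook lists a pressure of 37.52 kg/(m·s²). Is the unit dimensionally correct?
Yes

pressure has SI base units: kg / (m * s^2)
kg/(m·s²) reduces to the same SI base units, so it is a valid unit for pressure.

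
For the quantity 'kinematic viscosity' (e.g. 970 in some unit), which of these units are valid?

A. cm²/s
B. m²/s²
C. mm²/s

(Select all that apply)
A, C

kinematic viscosity has SI base units: m^2 / s

Checking each option against m^2 / s:
  A. cm²/s: ✓ matches
  B. m²/s²: ✗ does not match
  C. mm²/s: ✓ matches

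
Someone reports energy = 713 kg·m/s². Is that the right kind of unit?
No

energy has SI base units: kg * m^2 / s^2
kg·m/s² does NOT reduce to kg * m^2 / s^2; a valid unit for energy would be e.g. J.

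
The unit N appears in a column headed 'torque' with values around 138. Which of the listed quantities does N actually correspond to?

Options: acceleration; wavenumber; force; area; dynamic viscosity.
force

torque should have units dimensionally equivalent to kg * m^2 / s^2 (e.g. N·m).
The given unit 'N' reduces to kg * m / s^2. Of the listed options, that is the dimensionality of force.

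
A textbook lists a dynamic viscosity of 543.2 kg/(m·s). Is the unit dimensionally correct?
Yes

dynamic viscosity has SI base units: kg / (m * s)
kg/(m·s) reduces to the same SI base units, so it is a valid unit for dynamic viscosity.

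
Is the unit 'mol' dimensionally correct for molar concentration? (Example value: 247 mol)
No

molar concentration has SI base units: mol / m^3
mol does NOT reduce to mol / m^3; a valid unit for molar concentration would be e.g. mol/m³.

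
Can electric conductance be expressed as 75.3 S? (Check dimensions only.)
Yes

electric conductance has SI base units: A^2 * s^3 / (kg * m^2)
S reduces to the same SI base units, so it is a valid unit for electric conductance.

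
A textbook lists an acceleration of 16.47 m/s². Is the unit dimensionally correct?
Yes

acceleration has SI base units: m / s^2
m/s² reduces to the same SI base units, so it is a valid unit for acceleration.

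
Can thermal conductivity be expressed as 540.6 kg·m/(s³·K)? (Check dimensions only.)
Yes

thermal conductivity has SI base units: kg * m / (s^3 * K)
kg·m/(s³·K) reduces to the same SI base units, so it is a valid unit for thermal conductivity.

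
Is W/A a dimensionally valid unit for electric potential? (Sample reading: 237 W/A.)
Yes

electric potential has SI base units: kg * m^2 / (A * s^3)
W/A reduces to the same SI base units, so it is a valid unit for electric potential.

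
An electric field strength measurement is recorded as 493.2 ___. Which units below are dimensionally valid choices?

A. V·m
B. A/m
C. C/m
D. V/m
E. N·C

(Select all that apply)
D

electric field strength has SI base units: kg * m / (A * s^3)

Checking each option against kg * m / (A * s^3):
  A. V·m: ✗ does not match
  B. A/m: ✗ does not match
  C. C/m: ✗ does not match
  D. V/m: ✓ matches
  E. N·C: ✗ does not match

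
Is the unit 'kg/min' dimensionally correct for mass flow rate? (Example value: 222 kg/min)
Yes

mass flow rate has SI base units: kg / s
kg/min reduces to the same SI base units, so it is a valid unit for mass flow rate.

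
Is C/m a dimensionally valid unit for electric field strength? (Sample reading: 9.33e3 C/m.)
No

electric field strength has SI base units: kg * m / (A * s^3)
C/m does NOT reduce to kg * m / (A * s^3); a valid unit for electric field strength would be e.g. V/m.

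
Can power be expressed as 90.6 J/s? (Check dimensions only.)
Yes

power has SI base units: kg * m^2 / s^3
J/s reduces to the same SI base units, so it is a valid unit for power.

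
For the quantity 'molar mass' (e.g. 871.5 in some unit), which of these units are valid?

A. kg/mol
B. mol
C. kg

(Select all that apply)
A

molar mass has SI base units: kg / mol

Checking each option against kg / mol:
  A. kg/mol: ✓ matches
  B. mol: ✗ does not match
  C. kg: ✗ does not match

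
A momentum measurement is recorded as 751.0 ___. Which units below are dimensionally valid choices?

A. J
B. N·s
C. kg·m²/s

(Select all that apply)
B

momentum has SI base units: kg * m / s

Checking each option against kg * m / s:
  A. J: ✗ does not match
  B. N·s: ✓ matches
  C. kg·m²/s: ✗ does not match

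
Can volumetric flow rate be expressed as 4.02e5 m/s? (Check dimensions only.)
No

volumetric flow rate has SI base units: m^3 / s
m/s does NOT reduce to m^3 / s; a valid unit for volumetric flow rate would be e.g. m³/s.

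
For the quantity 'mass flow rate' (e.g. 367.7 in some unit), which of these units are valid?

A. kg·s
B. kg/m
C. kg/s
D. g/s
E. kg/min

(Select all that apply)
C, D, E

mass flow rate has SI base units: kg / s

Checking each option against kg / s:
  A. kg·s: ✗ does not match
  B. kg/m: ✗ does not match
  C. kg/s: ✓ matches
  D. g/s: ✓ matches
  E. kg/min: ✓ matches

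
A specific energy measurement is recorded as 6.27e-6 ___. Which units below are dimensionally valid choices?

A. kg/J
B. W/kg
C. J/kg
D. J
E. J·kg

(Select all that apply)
C

specific energy has SI base units: m^2 / s^2

Checking each option against m^2 / s^2:
  A. kg/J: ✗ does not match
  B. W/kg: ✗ does not match
  C. J/kg: ✓ matches
  D. J: ✗ does not match
  E. J·kg: ✗ does not match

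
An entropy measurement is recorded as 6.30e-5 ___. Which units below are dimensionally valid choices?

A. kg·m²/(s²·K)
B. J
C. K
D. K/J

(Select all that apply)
A

entropy has SI base units: kg * m^2 / (s^2 * K)

Checking each option against kg * m^2 / (s^2 * K):
  A. kg·m²/(s²·K): ✓ matches
  B. J: ✗ does not match
  C. K: ✗ does not match
  D. K/J: ✗ does not match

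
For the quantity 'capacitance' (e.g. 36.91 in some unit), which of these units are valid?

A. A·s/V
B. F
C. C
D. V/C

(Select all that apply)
A, B

capacitance has SI base units: A^2 * s^4 / (kg * m^2)

Checking each option against A^2 * s^4 / (kg * m^2):
  A. A·s/V: ✓ matches
  B. F: ✓ matches
  C. C: ✗ does not match
  D. V/C: ✗ does not match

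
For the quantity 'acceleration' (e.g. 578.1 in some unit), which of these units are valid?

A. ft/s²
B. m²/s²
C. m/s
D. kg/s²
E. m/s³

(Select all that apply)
A

acceleration has SI base units: m / s^2

Checking each option against m / s^2:
  A. ft/s²: ✓ matches
  B. m²/s²: ✗ does not match
  C. m/s: ✗ does not match
  D. kg/s²: ✗ does not match
  E. m/s³: ✗ does not match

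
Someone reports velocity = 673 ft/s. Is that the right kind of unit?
Yes

velocity has SI base units: m / s
ft/s reduces to the same SI base units, so it is a valid unit for velocity.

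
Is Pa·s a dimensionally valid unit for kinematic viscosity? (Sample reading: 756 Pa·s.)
No

kinematic viscosity has SI base units: m^2 / s
Pa·s does NOT reduce to m^2 / s; a valid unit for kinematic viscosity would be e.g. m²/s.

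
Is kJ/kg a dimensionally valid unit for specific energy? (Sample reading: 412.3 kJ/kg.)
Yes

specific energy has SI base units: m^2 / s^2
kJ/kg reduces to the same SI base units, so it is a valid unit for specific energy.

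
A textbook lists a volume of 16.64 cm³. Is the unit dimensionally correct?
Yes

volume has SI base units: m^3
cm³ reduces to the same SI base units, so it is a valid unit for volume.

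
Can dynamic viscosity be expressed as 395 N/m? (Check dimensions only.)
No

dynamic viscosity has SI base units: kg / (m * s)
N/m does NOT reduce to kg / (m * s); a valid unit for dynamic viscosity would be e.g. Pa·s.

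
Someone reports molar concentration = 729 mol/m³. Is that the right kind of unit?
Yes

molar concentration has SI base units: mol / m^3
mol/m³ reduces to the same SI base units, so it is a valid unit for molar concentration.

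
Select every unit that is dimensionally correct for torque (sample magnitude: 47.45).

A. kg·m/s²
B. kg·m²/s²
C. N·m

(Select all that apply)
B, C

torque has SI base units: kg * m^2 / s^2

Checking each option against kg * m^2 / s^2:
  A. kg·m/s²: ✗ does not match
  B. kg·m²/s²: ✓ matches
  C. N·m: ✓ matches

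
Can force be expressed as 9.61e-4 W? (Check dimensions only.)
No

force has SI base units: kg * m / s^2
W does NOT reduce to kg * m / s^2; a valid unit for force would be e.g. N.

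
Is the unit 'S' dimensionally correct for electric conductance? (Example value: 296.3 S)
Yes

electric conductance has SI base units: A^2 * s^3 / (kg * m^2)
S reduces to the same SI base units, so it is a valid unit for electric conductance.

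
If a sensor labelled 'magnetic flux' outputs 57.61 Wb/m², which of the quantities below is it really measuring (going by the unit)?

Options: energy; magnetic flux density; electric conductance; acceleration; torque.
magnetic flux density

magnetic flux should have units dimensionally equivalent to kg * m^2 / (A * s^2) (e.g. Wb).
The given unit 'Wb/m²' reduces to kg / (A * s^2). Of the listed options, that is the dimensionality of magnetic flux density.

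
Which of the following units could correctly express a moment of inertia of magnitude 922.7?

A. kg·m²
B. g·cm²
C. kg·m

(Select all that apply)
A, B

moment of inertia has SI base units: kg * m^2

Checking each option against kg * m^2:
  A. kg·m²: ✓ matches
  B. g·cm²: ✓ matches
  C. kg·m: ✗ does not match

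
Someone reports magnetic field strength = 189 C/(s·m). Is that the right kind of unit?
Yes

magnetic field strength has SI base units: A / m
C/(s·m) reduces to the same SI base units, so it is a valid unit for magnetic field strength.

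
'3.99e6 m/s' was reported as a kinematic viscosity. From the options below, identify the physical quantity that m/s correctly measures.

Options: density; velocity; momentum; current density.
velocity

kinematic viscosity should have units dimensionally equivalent to m^2 / s (e.g. m²/s).
The given unit 'm/s' reduces to m / s. Of the listed options, that is the dimensionality of velocity.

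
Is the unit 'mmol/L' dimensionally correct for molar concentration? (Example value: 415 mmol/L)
Yes

molar concentration has SI base units: mol / m^3
mmol/L reduces to the same SI base units, so it is a valid unit for molar concentration.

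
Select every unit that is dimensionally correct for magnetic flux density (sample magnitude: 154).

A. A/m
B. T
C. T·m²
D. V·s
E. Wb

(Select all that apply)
B

magnetic flux density has SI base units: kg / (A * s^2)

Checking each option against kg / (A * s^2):
  A. A/m: ✗ does not match
  B. T: ✓ matches
  C. T·m²: ✗ does not match
  D. V·s: ✗ does not match
  E. Wb: ✗ does not match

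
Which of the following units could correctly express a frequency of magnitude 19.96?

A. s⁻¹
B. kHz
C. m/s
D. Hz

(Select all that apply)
A, B, D

frequency has SI base units: 1 / s

Checking each option against 1 / s:
  A. s⁻¹: ✓ matches
  B. kHz: ✓ matches
  C. m/s: ✗ does not match
  D. Hz: ✓ matches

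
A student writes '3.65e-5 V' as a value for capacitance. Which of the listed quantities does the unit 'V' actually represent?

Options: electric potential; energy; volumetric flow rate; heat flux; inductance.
electric potential

capacitance should have units dimensionally equivalent to A^2 * s^4 / (kg * m^2) (e.g. F).
The given unit 'V' reduces to kg * m^2 / (A * s^3). Of the listed options, that is the dimensionality of electric potential.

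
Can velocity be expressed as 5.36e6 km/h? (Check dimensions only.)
Yes

velocity has SI base units: m / s
km/h reduces to the same SI base units, so it is a valid unit for velocity.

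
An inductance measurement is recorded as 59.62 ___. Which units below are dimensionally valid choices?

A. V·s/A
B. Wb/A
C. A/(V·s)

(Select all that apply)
A, B

inductance has SI base units: kg * m^2 / (A^2 * s^2)

Checking each option against kg * m^2 / (A^2 * s^2):
  A. V·s/A: ✓ matches
  B. Wb/A: ✓ matches
  C. A/(V·s): ✗ does not match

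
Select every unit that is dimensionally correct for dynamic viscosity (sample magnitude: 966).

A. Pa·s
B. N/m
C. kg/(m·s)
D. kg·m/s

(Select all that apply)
A, C

dynamic viscosity has SI base units: kg / (m * s)

Checking each option against kg / (m * s):
  A. Pa·s: ✓ matches
  B. N/m: ✗ does not match
  C. kg/(m·s): ✓ matches
  D. kg·m/s: ✗ does not match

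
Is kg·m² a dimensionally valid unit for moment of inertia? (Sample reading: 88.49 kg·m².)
Yes

moment of inertia has SI base units: kg * m^2
kg·m² reduces to the same SI base units, so it is a valid unit for moment of inertia.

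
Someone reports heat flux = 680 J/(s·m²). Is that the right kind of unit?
Yes

heat flux has SI base units: kg / s^3
J/(s·m²) reduces to the same SI base units, so it is a valid unit for heat flux.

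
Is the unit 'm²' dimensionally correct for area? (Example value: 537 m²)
Yes

area has SI base units: m^2
m² reduces to the same SI base units, so it is a valid unit for area.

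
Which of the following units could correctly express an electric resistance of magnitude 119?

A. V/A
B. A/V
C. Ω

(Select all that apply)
A, C

electric resistance has SI base units: kg * m^2 / (A^2 * s^3)

Checking each option against kg * m^2 / (A^2 * s^3):
  A. V/A: ✓ matches
  B. A/V: ✗ does not match
  C. Ω: ✓ matches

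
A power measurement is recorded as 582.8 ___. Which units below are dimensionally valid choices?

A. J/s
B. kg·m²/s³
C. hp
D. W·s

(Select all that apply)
A, B, C

power has SI base units: kg * m^2 / s^3

Checking each option against kg * m^2 / s^3:
  A. J/s: ✓ matches
  B. kg·m²/s³: ✓ matches
  C. hp: ✓ matches
  D. W·s: ✗ does not match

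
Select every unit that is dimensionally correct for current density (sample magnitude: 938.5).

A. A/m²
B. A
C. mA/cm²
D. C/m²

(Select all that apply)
A, C

current density has SI base units: A / m^2

Checking each option against A / m^2:
  A. A/m²: ✓ matches
  B. A: ✗ does not match
  C. mA/cm²: ✓ matches
  D. C/m²: ✗ does not match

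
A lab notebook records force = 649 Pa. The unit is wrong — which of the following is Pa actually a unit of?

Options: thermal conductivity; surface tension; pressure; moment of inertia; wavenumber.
pressure

force should have units dimensionally equivalent to kg * m / s^2 (e.g. N).
The given unit 'Pa' reduces to kg / (m * s^2). Of the listed options, that is the dimensionality of pressure.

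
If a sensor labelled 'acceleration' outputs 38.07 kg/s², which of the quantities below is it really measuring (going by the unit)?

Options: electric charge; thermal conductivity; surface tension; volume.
surface tension

acceleration should have units dimensionally equivalent to m / s^2 (e.g. m/s²).
The given unit 'kg/s²' reduces to kg / s^2. Of the listed options, that is the dimensionality of surface tension.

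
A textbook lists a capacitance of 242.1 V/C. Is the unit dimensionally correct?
No

capacitance has SI base units: A^2 * s^4 / (kg * m^2)
V/C does NOT reduce to A^2 * s^4 / (kg * m^2); a valid unit for capacitance would be e.g. F.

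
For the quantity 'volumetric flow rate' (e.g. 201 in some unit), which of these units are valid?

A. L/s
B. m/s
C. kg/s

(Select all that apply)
A

volumetric flow rate has SI base units: m^3 / s

Checking each option against m^3 / s:
  A. L/s: ✓ matches
  B. m/s: ✗ does not match
  C. kg/s: ✗ does not match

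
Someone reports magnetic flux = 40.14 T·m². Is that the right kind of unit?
Yes

magnetic flux has SI base units: kg * m^2 / (A * s^2)
T·m² reduces to the same SI base units, so it is a valid unit for magnetic flux.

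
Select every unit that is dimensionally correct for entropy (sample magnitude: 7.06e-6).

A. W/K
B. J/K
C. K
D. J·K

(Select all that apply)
B

entropy has SI base units: kg * m^2 / (s^2 * K)

Checking each option against kg * m^2 / (s^2 * K):
  A. W/K: ✗ does not match
  B. J/K: ✓ matches
  C. K: ✗ does not match
  D. J·K: ✗ does not match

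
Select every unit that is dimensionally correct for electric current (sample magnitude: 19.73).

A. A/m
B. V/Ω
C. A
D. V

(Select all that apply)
B, C

electric current has SI base units: A

Checking each option against A:
  A. A/m: ✗ does not match
  B. V/Ω: ✓ matches
  C. A: ✓ matches
  D. V: ✗ does not match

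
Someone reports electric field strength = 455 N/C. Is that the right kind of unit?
Yes

electric field strength has SI base units: kg * m / (A * s^3)
N/C reduces to the same SI base units, so it is a valid unit for electric field strength.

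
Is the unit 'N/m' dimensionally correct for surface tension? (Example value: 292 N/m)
Yes

surface tension has SI base units: kg / s^2
N/m reduces to the same SI base units, so it is a valid unit for surface tension.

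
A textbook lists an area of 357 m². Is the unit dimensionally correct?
Yes

area has SI base units: m^2
m² reduces to the same SI base units, so it is a valid unit for area.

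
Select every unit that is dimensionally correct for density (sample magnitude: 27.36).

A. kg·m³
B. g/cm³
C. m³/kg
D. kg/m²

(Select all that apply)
B

density has SI base units: kg / m^3

Checking each option against kg / m^3:
  A. kg·m³: ✗ does not match
  B. g/cm³: ✓ matches
  C. m³/kg: ✗ does not match
  D. kg/m²: ✗ does not match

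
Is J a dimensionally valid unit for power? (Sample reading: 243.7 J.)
No

power has SI base units: kg * m^2 / s^3
J does NOT reduce to kg * m^2 / s^3; a valid unit for power would be e.g. W.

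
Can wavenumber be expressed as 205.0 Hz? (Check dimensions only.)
No

wavenumber has SI base units: 1 / m
Hz does NOT reduce to 1 / m; a valid unit for wavenumber would be e.g. 1/m.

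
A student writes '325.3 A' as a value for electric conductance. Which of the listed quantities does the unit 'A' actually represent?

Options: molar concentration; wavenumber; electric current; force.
electric current

electric conductance should have units dimensionally equivalent to A^2 * s^3 / (kg * m^2) (e.g. S).
The given unit 'A' reduces to A. Of the listed options, that is the dimensionality of electric current.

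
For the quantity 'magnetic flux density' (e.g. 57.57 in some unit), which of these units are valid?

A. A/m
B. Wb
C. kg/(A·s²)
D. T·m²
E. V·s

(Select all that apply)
C

magnetic flux density has SI base units: kg / (A * s^2)

Checking each option against kg / (A * s^2):
  A. A/m: ✗ does not match
  B. Wb: ✗ does not match
  C. kg/(A·s²): ✓ matches
  D. T·m²: ✗ does not match
  E. V·s: ✗ does not match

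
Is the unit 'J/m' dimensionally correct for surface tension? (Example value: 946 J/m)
No

surface tension has SI base units: kg / s^2
J/m does NOT reduce to kg / s^2; a valid unit for surface tension would be e.g. N/m.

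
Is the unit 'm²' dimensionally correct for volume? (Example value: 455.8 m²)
No

volume has SI base units: m^3
m² does NOT reduce to m^3; a valid unit for volume would be e.g. m³.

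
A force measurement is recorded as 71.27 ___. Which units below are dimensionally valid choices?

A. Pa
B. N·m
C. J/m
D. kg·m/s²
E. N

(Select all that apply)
C, D, E

force has SI base units: kg * m / s^2

Checking each option against kg * m / s^2:
  A. Pa: ✗ does not match
  B. N·m: ✗ does not match
  C. J/m: ✓ matches
  D. kg·m/s²: ✓ matches
  E. N: ✓ matches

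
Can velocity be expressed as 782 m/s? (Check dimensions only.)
Yes

velocity has SI base units: m / s
m/s reduces to the same SI base units, so it is a valid unit for velocity.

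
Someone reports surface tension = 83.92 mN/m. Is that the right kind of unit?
Yes

surface tension has SI base units: kg / s^2
mN/m reduces to the same SI base units, so it is a valid unit for surface tension.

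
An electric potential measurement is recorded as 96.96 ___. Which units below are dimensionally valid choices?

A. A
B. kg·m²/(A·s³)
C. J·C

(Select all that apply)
B

electric potential has SI base units: kg * m^2 / (A * s^3)

Checking each option against kg * m^2 / (A * s^3):
  A. A: ✗ does not match
  B. kg·m²/(A·s³): ✓ matches
  C. J·C: ✗ does not match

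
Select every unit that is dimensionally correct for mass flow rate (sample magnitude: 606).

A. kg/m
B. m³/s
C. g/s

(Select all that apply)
C

mass flow rate has SI base units: kg / s

Checking each option against kg / s:
  A. kg/m: ✗ does not match
  B. m³/s: ✗ does not match
  C. g/s: ✓ matches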